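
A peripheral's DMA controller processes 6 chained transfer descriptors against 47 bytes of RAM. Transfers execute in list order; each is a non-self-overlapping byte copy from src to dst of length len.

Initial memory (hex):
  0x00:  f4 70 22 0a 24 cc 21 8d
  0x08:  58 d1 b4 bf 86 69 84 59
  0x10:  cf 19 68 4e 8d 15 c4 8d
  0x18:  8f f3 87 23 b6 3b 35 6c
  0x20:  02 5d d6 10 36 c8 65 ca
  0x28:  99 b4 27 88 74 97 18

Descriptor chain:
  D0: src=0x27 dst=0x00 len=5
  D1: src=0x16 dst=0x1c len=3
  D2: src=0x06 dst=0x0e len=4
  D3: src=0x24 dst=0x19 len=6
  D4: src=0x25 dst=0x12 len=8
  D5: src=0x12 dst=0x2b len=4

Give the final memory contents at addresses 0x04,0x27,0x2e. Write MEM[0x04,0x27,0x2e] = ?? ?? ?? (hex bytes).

[0] 0x27->0x00 len=5 : ca 99 b4 27 88
[1] 0x16->0x1c len=3 : c4 8d 8f
[2] 0x06->0x0e len=4 : 21 8d 58 d1
[3] 0x24->0x19 len=6 : 36 c8 65 ca 99 b4
[4] 0x25->0x12 len=8 : c8 65 ca 99 b4 27 88 74
[5] 0x12->0x2b len=4 : c8 65 ca 99
query mem[0x04]=0x88, mem[0x27]=0xca, mem[0x2e]=0x99

MEM[0x04,0x27,0x2e] = 88 ca 99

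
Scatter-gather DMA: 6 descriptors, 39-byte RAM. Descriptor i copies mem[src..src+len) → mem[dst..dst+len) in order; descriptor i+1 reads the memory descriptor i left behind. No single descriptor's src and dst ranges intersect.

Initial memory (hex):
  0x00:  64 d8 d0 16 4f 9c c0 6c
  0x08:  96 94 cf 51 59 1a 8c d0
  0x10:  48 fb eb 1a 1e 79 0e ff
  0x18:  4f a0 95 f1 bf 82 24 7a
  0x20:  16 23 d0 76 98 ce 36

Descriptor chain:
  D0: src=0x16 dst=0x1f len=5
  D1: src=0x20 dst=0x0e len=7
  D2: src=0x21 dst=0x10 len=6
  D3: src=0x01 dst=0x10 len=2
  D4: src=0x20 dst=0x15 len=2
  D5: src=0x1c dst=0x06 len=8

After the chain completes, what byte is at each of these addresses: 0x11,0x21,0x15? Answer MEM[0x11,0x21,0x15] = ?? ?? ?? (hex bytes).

MEM[0x11,0x21,0x15] = d0 4f ff

D0: mem[0x1f..0x23] <- [0e ff 4f a0 95]
D1: mem[0x0e..0x14] <- [ff 4f a0 95 98 ce 36]
D2: mem[0x10..0x15] <- [4f a0 95 98 ce 36]
D3: mem[0x10..0x11] <- [d8 d0]
D4: mem[0x15..0x16] <- [ff 4f]
D5: mem[0x06..0x0d] <- [bf 82 24 0e ff 4f a0 95]
query mem[0x11]=0xd0, mem[0x21]=0x4f, mem[0x15]=0xff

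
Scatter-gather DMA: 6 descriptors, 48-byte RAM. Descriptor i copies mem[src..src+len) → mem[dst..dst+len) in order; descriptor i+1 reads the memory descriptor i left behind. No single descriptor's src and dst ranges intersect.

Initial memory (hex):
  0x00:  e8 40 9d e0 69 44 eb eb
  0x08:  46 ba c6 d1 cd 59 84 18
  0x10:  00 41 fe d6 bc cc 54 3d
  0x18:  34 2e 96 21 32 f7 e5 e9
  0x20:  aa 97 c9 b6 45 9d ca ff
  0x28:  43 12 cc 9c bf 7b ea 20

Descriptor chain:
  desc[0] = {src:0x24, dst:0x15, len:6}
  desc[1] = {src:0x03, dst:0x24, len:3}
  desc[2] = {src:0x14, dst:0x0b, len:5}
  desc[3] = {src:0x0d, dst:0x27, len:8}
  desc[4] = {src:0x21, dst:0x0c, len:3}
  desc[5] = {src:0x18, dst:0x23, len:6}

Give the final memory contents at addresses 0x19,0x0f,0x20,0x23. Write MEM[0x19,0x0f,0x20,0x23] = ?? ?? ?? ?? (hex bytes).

MEM[0x19,0x0f,0x20,0x23] = 43 ff aa ff

[0] 0x24->0x15 len=6 : 45 9d ca ff 43 12
[1] 0x03->0x24 len=3 : e0 69 44
[2] 0x14->0x0b len=5 : bc 45 9d ca ff
[3] 0x0d->0x27 len=8 : 9d ca ff 00 41 fe d6 bc
[4] 0x21->0x0c len=3 : 97 c9 b6
[5] 0x18->0x23 len=6 : ff 43 12 21 32 f7
query mem[0x19]=0x43, mem[0x0f]=0xff, mem[0x20]=0xaa, mem[0x23]=0xff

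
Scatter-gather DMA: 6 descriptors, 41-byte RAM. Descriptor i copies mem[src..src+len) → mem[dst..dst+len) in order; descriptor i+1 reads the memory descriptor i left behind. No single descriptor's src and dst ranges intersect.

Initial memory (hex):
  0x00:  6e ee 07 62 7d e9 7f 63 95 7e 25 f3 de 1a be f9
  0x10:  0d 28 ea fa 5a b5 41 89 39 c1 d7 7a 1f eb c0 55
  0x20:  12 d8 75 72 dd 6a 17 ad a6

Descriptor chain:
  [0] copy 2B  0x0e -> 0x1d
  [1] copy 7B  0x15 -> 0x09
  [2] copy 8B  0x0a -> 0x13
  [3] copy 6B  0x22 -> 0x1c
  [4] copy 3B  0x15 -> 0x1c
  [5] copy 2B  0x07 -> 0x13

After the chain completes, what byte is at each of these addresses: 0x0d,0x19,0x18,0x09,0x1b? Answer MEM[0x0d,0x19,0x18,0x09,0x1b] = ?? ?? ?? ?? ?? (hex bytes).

D0: mem[0x1d..0x1e] <- [be f9]
D1: mem[0x09..0x0f] <- [b5 41 89 39 c1 d7 7a]
D2: mem[0x13..0x1a] <- [41 89 39 c1 d7 7a 0d 28]
D3: mem[0x1c..0x21] <- [75 72 dd 6a 17 ad]
D4: mem[0x1c..0x1e] <- [39 c1 d7]
D5: mem[0x13..0x14] <- [63 95]
query mem[0x0d]=0xc1, mem[0x19]=0x0d, mem[0x18]=0x7a, mem[0x09]=0xb5, mem[0x1b]=0x7a

MEM[0x0d,0x19,0x18,0x09,0x1b] = c1 0d 7a b5 7a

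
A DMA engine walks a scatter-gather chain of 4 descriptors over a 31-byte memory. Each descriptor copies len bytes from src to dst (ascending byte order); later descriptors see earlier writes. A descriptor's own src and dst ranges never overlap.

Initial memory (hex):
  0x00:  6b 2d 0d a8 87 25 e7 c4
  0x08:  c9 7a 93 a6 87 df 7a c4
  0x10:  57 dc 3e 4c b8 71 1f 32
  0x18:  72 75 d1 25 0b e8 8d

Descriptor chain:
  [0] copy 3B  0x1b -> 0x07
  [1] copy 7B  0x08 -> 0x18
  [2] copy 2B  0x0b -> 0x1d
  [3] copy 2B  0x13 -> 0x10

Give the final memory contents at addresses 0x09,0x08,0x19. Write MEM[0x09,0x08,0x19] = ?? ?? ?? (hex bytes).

MEM[0x09,0x08,0x19] = e8 0b e8

[0] 0x1b->0x07 len=3 : 25 0b e8
[1] 0x08->0x18 len=7 : 0b e8 93 a6 87 df 7a
[2] 0x0b->0x1d len=2 : a6 87
[3] 0x13->0x10 len=2 : 4c b8
query mem[0x09]=0xe8, mem[0x08]=0x0b, mem[0x19]=0xe8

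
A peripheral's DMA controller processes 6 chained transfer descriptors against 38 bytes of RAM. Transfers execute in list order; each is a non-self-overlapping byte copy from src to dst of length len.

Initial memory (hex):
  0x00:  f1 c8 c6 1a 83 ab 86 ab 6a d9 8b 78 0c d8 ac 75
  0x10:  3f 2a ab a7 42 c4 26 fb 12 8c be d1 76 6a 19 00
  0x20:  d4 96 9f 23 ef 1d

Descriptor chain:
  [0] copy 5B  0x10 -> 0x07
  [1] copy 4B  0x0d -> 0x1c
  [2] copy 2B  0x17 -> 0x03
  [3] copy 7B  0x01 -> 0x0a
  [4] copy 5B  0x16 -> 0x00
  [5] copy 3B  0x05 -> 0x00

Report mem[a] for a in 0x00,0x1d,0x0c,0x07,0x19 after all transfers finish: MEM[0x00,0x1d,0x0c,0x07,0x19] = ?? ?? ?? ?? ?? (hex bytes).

  after D0: wrote 5B at 0x07 = 3f2aaba742
  after D1: wrote 4B at 0x1c = d8ac753f
  after D2: wrote 2B at 0x03 = fb12
  after D3: wrote 7B at 0x0a = c8c6fb12ab863f
  after D4: wrote 5B at 0x00 = 26fb128cbe
  after D5: wrote 3B at 0x00 = ab863f
query mem[0x00]=0xab, mem[0x1d]=0xac, mem[0x0c]=0xfb, mem[0x07]=0x3f, mem[0x19]=0x8c

MEM[0x00,0x1d,0x0c,0x07,0x19] = ab ac fb 3f 8c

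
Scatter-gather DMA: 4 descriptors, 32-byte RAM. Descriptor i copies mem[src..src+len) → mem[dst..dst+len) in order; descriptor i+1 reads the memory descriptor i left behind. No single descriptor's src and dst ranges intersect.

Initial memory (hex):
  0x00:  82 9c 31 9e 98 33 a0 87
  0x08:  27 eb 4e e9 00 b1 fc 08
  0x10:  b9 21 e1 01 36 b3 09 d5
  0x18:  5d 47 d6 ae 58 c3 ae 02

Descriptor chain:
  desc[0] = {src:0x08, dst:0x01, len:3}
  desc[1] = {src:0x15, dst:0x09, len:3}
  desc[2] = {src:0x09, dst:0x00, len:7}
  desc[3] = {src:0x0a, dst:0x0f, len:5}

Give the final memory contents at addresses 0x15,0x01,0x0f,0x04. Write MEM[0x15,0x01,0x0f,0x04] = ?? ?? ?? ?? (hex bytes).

MEM[0x15,0x01,0x0f,0x04] = b3 09 09 b1

[0] 0x08->0x01 len=3 : 27 eb 4e
[1] 0x15->0x09 len=3 : b3 09 d5
[2] 0x09->0x00 len=7 : b3 09 d5 00 b1 fc 08
[3] 0x0a->0x0f len=5 : 09 d5 00 b1 fc
query mem[0x15]=0xb3, mem[0x01]=0x09, mem[0x0f]=0x09, mem[0x04]=0xb1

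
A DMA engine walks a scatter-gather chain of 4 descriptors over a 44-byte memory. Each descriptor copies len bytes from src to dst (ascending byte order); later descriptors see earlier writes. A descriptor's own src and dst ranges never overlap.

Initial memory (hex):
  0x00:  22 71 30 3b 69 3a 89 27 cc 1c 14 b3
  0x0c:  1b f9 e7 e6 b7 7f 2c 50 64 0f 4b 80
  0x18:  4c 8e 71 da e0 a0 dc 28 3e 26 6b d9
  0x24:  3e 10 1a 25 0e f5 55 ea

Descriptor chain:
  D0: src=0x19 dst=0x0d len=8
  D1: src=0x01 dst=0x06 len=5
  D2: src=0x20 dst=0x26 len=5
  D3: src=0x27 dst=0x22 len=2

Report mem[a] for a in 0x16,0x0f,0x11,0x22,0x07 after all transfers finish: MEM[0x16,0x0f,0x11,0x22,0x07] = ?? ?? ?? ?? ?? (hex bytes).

MEM[0x16,0x0f,0x11,0x22,0x07] = 4b da a0 26 30

[0] 0x19->0x0d len=8 : 8e 71 da e0 a0 dc 28 3e
[1] 0x01->0x06 len=5 : 71 30 3b 69 3a
[2] 0x20->0x26 len=5 : 3e 26 6b d9 3e
[3] 0x27->0x22 len=2 : 26 6b
query mem[0x16]=0x4b, mem[0x0f]=0xda, mem[0x11]=0xa0, mem[0x22]=0x26, mem[0x07]=0x30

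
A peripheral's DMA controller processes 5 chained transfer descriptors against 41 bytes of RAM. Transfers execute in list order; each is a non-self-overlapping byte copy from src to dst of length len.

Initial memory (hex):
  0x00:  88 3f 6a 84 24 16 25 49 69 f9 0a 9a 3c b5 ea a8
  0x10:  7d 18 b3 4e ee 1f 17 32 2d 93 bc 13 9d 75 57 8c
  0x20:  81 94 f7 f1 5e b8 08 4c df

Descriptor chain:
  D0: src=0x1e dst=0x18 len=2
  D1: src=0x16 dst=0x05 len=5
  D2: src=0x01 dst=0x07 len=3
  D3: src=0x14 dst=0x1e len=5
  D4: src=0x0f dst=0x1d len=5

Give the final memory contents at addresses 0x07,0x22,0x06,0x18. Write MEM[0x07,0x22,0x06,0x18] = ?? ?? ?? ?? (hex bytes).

MEM[0x07,0x22,0x06,0x18] = 3f 57 32 57

[0] 0x1e->0x18 len=2 : 57 8c
[1] 0x16->0x05 len=5 : 17 32 57 8c bc
[2] 0x01->0x07 len=3 : 3f 6a 84
[3] 0x14->0x1e len=5 : ee 1f 17 32 57
[4] 0x0f->0x1d len=5 : a8 7d 18 b3 4e
query mem[0x07]=0x3f, mem[0x22]=0x57, mem[0x06]=0x32, mem[0x18]=0x57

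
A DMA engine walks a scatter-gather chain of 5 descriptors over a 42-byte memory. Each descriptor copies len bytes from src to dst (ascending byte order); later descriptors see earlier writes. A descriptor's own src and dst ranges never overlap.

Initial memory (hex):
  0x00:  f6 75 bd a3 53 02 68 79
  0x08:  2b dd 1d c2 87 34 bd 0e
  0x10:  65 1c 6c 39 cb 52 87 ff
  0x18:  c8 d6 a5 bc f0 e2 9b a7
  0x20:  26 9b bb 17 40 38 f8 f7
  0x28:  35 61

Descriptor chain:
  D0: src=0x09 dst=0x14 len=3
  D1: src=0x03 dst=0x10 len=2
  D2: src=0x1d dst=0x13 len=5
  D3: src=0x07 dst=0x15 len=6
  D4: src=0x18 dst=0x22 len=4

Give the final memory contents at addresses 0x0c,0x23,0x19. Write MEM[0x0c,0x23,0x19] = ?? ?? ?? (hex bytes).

#0 dst[0x14+3] := {0xdd,0x1d,0xc2}
#1 dst[0x10+2] := {0xa3,0x53}
#2 dst[0x13+5] := {0xe2,0x9b,0xa7,0x26,0x9b}
#3 dst[0x15+6] := {0x79,0x2b,0xdd,0x1d,0xc2,0x87}
#4 dst[0x22+4] := {0x1d,0xc2,0x87,0xbc}
query mem[0x0c]=0x87, mem[0x23]=0xc2, mem[0x19]=0xc2

MEM[0x0c,0x23,0x19] = 87 c2 c2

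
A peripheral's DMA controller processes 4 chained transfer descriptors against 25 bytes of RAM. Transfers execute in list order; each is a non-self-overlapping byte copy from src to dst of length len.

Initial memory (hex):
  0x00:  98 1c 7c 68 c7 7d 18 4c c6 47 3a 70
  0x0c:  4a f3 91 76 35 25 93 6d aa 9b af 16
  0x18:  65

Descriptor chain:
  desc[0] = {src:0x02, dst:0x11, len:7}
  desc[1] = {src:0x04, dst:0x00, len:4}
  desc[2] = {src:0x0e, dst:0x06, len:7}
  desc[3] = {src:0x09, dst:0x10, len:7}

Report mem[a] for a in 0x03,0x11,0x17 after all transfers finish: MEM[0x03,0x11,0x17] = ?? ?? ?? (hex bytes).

MEM[0x03,0x11,0x17] = 4c 68 c6

#0 dst[0x11+7] := {0x7c,0x68,0xc7,0x7d,0x18,0x4c,0xc6}
#1 dst[0x00+4] := {0xc7,0x7d,0x18,0x4c}
#2 dst[0x06+7] := {0x91,0x76,0x35,0x7c,0x68,0xc7,0x7d}
#3 dst[0x10+7] := {0x7c,0x68,0xc7,0x7d,0xf3,0x91,0x76}
query mem[0x03]=0x4c, mem[0x11]=0x68, mem[0x17]=0xc6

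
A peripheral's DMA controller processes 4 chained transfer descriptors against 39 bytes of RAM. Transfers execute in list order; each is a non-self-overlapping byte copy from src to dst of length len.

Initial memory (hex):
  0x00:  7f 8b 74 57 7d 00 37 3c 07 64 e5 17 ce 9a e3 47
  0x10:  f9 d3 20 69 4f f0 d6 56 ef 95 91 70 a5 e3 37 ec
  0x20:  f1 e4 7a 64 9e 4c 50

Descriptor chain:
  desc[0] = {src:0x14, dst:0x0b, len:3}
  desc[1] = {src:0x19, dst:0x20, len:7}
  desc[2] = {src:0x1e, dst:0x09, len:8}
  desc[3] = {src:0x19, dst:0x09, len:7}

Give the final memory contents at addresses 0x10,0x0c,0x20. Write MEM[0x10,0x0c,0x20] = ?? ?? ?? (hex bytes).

[0] 0x14->0x0b len=3 : 4f f0 d6
[1] 0x19->0x20 len=7 : 95 91 70 a5 e3 37 ec
[2] 0x1e->0x09 len=8 : 37 ec 95 91 70 a5 e3 37
[3] 0x19->0x09 len=7 : 95 91 70 a5 e3 37 ec
query mem[0x10]=0x37, mem[0x0c]=0xa5, mem[0x20]=0x95

MEM[0x10,0x0c,0x20] = 37 a5 95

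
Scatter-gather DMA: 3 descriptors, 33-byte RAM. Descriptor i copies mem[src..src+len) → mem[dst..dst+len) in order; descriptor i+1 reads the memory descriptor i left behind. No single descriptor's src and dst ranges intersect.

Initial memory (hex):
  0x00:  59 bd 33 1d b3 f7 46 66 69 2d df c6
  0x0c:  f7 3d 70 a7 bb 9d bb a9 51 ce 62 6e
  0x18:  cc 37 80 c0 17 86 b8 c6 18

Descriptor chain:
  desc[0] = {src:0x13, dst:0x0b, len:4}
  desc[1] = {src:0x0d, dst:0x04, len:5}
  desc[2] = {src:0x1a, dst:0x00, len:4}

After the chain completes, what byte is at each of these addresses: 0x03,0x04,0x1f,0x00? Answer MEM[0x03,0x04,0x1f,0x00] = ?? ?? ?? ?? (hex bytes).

MEM[0x03,0x04,0x1f,0x00] = 86 ce c6 80

D0: mem[0x0b..0x0e] <- [a9 51 ce 62]
D1: mem[0x04..0x08] <- [ce 62 a7 bb 9d]
D2: mem[0x00..0x03] <- [80 c0 17 86]
query mem[0x03]=0x86, mem[0x04]=0xce, mem[0x1f]=0xc6, mem[0x00]=0x80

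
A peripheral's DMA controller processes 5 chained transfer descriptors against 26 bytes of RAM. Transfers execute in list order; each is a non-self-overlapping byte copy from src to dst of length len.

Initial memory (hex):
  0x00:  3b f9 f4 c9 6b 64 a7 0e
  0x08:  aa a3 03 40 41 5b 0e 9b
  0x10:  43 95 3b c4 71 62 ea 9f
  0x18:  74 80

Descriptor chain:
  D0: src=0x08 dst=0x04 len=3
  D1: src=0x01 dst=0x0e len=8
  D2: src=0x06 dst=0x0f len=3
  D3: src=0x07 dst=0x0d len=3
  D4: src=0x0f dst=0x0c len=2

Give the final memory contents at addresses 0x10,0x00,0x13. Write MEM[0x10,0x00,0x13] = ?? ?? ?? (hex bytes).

  after D0: wrote 3B at 0x04 = aaa303
  after D1: wrote 8B at 0x0e = f9f4c9aaa3030eaa
  after D2: wrote 3B at 0x0f = 030eaa
  after D3: wrote 3B at 0x0d = 0eaaa3
  after D4: wrote 2B at 0x0c = a30e
query mem[0x10]=0x0e, mem[0x00]=0x3b, mem[0x13]=0x03

MEM[0x10,0x00,0x13] = 0e 3b 03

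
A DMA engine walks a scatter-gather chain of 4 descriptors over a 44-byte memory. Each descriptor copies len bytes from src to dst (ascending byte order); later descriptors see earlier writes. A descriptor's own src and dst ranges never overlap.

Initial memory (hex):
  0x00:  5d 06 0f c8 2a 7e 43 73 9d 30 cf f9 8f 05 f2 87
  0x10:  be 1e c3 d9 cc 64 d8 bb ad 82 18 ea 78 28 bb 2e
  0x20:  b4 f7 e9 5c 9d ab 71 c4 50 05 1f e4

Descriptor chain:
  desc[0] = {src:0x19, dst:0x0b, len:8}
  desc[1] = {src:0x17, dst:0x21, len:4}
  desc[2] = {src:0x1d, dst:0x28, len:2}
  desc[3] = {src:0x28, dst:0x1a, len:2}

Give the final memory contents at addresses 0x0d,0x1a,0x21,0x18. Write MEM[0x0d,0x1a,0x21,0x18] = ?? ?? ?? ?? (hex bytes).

  after D0: wrote 8B at 0x0b = 8218ea7828bb2eb4
  after D1: wrote 4B at 0x21 = bbad8218
  after D2: wrote 2B at 0x28 = 28bb
  after D3: wrote 2B at 0x1a = 28bb
query mem[0x0d]=0xea, mem[0x1a]=0x28, mem[0x21]=0xbb, mem[0x18]=0xad

MEM[0x0d,0x1a,0x21,0x18] = ea 28 bb ad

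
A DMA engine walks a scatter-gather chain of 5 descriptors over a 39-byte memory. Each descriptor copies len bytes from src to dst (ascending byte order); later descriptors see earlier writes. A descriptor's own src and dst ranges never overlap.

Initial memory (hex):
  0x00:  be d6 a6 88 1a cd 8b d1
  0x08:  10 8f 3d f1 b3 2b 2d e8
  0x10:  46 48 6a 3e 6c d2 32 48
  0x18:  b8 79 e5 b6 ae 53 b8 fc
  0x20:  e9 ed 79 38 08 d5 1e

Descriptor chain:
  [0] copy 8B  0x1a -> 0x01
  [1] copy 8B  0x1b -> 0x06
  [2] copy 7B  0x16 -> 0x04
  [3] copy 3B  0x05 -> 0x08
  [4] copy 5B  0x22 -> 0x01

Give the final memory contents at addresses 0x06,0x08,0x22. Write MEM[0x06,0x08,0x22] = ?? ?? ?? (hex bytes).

MEM[0x06,0x08,0x22] = b8 48 79

D0: mem[0x01..0x08] <- [e5 b6 ae 53 b8 fc e9 ed]
D1: mem[0x06..0x0d] <- [b6 ae 53 b8 fc e9 ed 79]
D2: mem[0x04..0x0a] <- [32 48 b8 79 e5 b6 ae]
D3: mem[0x08..0x0a] <- [48 b8 79]
D4: mem[0x01..0x05] <- [79 38 08 d5 1e]
query mem[0x06]=0xb8, mem[0x08]=0x48, mem[0x22]=0x79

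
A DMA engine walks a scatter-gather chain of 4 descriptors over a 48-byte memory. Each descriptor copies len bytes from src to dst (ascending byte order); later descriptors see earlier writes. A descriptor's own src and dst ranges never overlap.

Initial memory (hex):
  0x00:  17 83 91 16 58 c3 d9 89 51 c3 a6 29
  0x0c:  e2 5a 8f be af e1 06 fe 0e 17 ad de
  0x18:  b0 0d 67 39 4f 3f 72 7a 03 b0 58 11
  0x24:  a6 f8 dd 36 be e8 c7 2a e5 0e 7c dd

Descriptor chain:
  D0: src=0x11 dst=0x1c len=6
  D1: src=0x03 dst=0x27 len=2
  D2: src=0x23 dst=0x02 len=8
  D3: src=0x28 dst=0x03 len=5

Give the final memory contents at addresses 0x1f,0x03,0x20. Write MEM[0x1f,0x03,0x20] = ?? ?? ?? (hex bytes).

MEM[0x1f,0x03,0x20] = 0e 58 17

#0 dst[0x1c+6] := {0xe1,0x06,0xfe,0x0e,0x17,0xad}
#1 dst[0x27+2] := {0x16,0x58}
#2 dst[0x02+8] := {0x11,0xa6,0xf8,0xdd,0x16,0x58,0xe8,0xc7}
#3 dst[0x03+5] := {0x58,0xe8,0xc7,0x2a,0xe5}
query mem[0x1f]=0x0e, mem[0x03]=0x58, mem[0x20]=0x17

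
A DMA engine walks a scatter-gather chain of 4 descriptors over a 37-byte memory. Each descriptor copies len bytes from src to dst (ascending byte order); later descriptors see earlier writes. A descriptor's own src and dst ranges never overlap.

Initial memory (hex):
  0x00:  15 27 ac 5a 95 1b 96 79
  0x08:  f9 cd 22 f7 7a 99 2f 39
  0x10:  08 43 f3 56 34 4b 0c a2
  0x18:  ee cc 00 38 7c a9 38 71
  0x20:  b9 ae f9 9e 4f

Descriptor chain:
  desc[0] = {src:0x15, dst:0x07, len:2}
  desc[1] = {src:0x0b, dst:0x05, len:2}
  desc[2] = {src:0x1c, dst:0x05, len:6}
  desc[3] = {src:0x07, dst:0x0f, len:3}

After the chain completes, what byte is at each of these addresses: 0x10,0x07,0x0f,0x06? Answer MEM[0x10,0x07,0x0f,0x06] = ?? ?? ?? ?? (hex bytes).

#0 dst[0x07+2] := {0x4b,0x0c}
#1 dst[0x05+2] := {0xf7,0x7a}
#2 dst[0x05+6] := {0x7c,0xa9,0x38,0x71,0xb9,0xae}
#3 dst[0x0f+3] := {0x38,0x71,0xb9}
query mem[0x10]=0x71, mem[0x07]=0x38, mem[0x0f]=0x38, mem[0x06]=0xa9

MEM[0x10,0x07,0x0f,0x06] = 71 38 38 a9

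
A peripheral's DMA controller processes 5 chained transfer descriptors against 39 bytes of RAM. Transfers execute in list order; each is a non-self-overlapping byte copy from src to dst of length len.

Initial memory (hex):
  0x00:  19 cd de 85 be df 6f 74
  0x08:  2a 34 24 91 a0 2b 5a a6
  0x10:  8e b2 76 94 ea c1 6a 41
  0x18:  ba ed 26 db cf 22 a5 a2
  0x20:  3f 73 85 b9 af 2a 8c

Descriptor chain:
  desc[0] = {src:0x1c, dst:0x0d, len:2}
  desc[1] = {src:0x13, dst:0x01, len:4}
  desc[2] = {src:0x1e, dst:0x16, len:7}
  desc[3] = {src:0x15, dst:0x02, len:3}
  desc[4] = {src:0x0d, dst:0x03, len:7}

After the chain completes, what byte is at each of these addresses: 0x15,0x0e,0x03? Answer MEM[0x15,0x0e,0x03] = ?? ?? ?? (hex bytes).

[0] 0x1c->0x0d len=2 : cf 22
[1] 0x13->0x01 len=4 : 94 ea c1 6a
[2] 0x1e->0x16 len=7 : a5 a2 3f 73 85 b9 af
[3] 0x15->0x02 len=3 : c1 a5 a2
[4] 0x0d->0x03 len=7 : cf 22 a6 8e b2 76 94
query mem[0x15]=0xc1, mem[0x0e]=0x22, mem[0x03]=0xcf

MEM[0x15,0x0e,0x03] = c1 22 cf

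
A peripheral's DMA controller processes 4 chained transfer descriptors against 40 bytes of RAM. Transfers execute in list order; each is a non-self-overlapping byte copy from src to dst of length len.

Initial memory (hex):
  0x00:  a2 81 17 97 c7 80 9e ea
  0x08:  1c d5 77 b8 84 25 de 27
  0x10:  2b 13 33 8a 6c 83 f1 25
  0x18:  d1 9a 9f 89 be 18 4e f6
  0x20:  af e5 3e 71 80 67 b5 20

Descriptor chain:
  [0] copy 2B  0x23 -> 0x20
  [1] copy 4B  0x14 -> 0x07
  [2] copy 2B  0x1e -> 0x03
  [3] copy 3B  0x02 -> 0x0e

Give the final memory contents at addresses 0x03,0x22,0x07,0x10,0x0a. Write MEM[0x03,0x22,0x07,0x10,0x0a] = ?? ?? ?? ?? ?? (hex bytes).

[0] 0x23->0x20 len=2 : 71 80
[1] 0x14->0x07 len=4 : 6c 83 f1 25
[2] 0x1e->0x03 len=2 : 4e f6
[3] 0x02->0x0e len=3 : 17 4e f6
query mem[0x03]=0x4e, mem[0x22]=0x3e, mem[0x07]=0x6c, mem[0x10]=0xf6, mem[0x0a]=0x25

MEM[0x03,0x22,0x07,0x10,0x0a] = 4e 3e 6c f6 25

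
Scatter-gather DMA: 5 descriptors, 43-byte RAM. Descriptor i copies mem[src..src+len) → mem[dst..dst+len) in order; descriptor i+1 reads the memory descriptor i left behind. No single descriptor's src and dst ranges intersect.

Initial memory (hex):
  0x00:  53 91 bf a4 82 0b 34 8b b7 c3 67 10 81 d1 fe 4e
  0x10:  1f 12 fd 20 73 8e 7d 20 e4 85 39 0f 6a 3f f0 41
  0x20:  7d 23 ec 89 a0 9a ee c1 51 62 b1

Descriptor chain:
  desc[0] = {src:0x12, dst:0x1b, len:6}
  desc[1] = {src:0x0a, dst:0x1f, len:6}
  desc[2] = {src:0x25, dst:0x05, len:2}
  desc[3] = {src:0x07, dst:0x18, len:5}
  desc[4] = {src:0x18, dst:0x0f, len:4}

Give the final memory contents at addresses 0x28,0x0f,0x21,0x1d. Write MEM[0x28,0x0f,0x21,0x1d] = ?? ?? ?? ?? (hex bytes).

MEM[0x28,0x0f,0x21,0x1d] = 51 8b 81 73

D0: mem[0x1b..0x20] <- [fd 20 73 8e 7d 20]
D1: mem[0x1f..0x24] <- [67 10 81 d1 fe 4e]
D2: mem[0x05..0x06] <- [9a ee]
D3: mem[0x18..0x1c] <- [8b b7 c3 67 10]
D4: mem[0x0f..0x12] <- [8b b7 c3 67]
query mem[0x28]=0x51, mem[0x0f]=0x8b, mem[0x21]=0x81, mem[0x1d]=0x73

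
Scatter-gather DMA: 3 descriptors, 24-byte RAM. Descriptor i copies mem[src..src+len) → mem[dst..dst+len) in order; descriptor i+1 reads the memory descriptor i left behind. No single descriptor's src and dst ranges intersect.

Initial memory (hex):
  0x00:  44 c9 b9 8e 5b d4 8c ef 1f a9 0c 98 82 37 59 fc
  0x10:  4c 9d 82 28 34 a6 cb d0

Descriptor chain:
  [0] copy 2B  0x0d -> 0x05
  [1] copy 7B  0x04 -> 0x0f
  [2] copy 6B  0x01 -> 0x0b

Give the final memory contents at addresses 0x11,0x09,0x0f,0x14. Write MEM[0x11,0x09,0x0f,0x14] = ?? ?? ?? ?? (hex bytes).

MEM[0x11,0x09,0x0f,0x14] = 59 a9 37 a9

[0] 0x0d->0x05 len=2 : 37 59
[1] 0x04->0x0f len=7 : 5b 37 59 ef 1f a9 0c
[2] 0x01->0x0b len=6 : c9 b9 8e 5b 37 59
query mem[0x11]=0x59, mem[0x09]=0xa9, mem[0x0f]=0x37, mem[0x14]=0xa9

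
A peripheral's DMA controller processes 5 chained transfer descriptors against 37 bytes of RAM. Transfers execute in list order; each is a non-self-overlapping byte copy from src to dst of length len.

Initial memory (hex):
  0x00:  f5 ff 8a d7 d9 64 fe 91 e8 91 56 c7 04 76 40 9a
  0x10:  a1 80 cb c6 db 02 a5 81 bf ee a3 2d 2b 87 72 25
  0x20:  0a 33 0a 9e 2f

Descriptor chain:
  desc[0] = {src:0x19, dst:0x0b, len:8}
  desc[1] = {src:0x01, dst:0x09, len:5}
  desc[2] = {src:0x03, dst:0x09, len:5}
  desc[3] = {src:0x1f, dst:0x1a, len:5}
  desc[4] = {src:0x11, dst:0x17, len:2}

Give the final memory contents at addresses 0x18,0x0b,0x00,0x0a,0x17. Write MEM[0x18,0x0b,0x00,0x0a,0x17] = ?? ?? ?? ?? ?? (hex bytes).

MEM[0x18,0x0b,0x00,0x0a,0x17] = 0a 64 f5 d9 25

D0: mem[0x0b..0x12] <- [ee a3 2d 2b 87 72 25 0a]
D1: mem[0x09..0x0d] <- [ff 8a d7 d9 64]
D2: mem[0x09..0x0d] <- [d7 d9 64 fe 91]
D3: mem[0x1a..0x1e] <- [25 0a 33 0a 9e]
D4: mem[0x17..0x18] <- [25 0a]
query mem[0x18]=0x0a, mem[0x0b]=0x64, mem[0x00]=0xf5, mem[0x0a]=0xd9, mem[0x17]=0x25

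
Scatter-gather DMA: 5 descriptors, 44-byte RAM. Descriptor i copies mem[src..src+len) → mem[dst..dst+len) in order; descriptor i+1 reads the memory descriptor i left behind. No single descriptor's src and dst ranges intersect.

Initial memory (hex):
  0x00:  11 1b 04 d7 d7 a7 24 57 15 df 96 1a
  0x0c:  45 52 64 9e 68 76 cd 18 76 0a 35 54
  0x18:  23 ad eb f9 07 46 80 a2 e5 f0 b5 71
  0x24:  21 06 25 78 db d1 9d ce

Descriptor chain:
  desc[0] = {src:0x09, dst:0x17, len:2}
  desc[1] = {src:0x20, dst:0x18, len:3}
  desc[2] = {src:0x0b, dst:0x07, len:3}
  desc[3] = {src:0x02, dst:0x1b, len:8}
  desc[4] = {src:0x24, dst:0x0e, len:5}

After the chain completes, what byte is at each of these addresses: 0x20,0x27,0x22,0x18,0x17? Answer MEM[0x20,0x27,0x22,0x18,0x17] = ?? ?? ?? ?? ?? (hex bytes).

MEM[0x20,0x27,0x22,0x18,0x17] = 1a 78 52 e5 df

[0] 0x09->0x17 len=2 : df 96
[1] 0x20->0x18 len=3 : e5 f0 b5
[2] 0x0b->0x07 len=3 : 1a 45 52
[3] 0x02->0x1b len=8 : 04 d7 d7 a7 24 1a 45 52
[4] 0x24->0x0e len=5 : 21 06 25 78 db
query mem[0x20]=0x1a, mem[0x27]=0x78, mem[0x22]=0x52, mem[0x18]=0xe5, mem[0x17]=0xdf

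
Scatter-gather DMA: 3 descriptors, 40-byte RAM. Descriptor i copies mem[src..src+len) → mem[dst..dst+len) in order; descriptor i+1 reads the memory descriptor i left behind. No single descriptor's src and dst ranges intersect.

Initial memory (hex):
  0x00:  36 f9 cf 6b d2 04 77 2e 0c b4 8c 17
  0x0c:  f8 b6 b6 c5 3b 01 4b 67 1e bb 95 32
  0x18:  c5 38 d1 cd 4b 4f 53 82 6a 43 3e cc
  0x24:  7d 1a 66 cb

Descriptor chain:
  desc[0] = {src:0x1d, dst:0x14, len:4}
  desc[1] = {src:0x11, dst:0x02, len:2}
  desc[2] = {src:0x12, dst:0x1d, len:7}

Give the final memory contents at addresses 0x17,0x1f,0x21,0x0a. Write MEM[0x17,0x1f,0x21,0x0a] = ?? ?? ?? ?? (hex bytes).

D0: mem[0x14..0x17] <- [4f 53 82 6a]
D1: mem[0x02..0x03] <- [01 4b]
D2: mem[0x1d..0x23] <- [4b 67 4f 53 82 6a c5]
query mem[0x17]=0x6a, mem[0x1f]=0x4f, mem[0x21]=0x82, mem[0x0a]=0x8c

MEM[0x17,0x1f,0x21,0x0a] = 6a 4f 82 8c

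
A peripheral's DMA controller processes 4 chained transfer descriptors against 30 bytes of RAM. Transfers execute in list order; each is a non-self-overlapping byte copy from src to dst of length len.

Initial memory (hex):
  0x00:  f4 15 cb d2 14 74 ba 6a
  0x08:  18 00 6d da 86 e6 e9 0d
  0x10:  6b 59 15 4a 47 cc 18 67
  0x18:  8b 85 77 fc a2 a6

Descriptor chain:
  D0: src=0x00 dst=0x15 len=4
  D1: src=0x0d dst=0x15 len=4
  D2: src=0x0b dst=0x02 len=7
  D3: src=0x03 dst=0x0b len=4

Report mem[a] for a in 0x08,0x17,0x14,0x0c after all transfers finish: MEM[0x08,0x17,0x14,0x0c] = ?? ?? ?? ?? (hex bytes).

MEM[0x08,0x17,0x14,0x0c] = 59 0d 47 e6

D0: mem[0x15..0x18] <- [f4 15 cb d2]
D1: mem[0x15..0x18] <- [e6 e9 0d 6b]
D2: mem[0x02..0x08] <- [da 86 e6 e9 0d 6b 59]
D3: mem[0x0b..0x0e] <- [86 e6 e9 0d]
query mem[0x08]=0x59, mem[0x17]=0x0d, mem[0x14]=0x47, mem[0x0c]=0xe6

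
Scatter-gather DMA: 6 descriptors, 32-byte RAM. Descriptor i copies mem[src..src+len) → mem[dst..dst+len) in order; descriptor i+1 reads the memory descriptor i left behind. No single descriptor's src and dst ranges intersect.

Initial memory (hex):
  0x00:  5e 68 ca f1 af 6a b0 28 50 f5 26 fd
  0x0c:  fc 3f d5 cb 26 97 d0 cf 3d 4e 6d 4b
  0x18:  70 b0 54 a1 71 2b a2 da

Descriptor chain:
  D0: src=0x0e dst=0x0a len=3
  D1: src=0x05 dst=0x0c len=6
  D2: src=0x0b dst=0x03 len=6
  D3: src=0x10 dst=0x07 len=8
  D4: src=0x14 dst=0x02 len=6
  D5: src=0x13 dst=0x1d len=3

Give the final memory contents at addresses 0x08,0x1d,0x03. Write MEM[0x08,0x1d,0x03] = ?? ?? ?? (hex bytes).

MEM[0x08,0x1d,0x03] = d5 cf 4e

#0 dst[0x0a+3] := {0xd5,0xcb,0x26}
#1 dst[0x0c+6] := {0x6a,0xb0,0x28,0x50,0xf5,0xd5}
#2 dst[0x03+6] := {0xcb,0x6a,0xb0,0x28,0x50,0xf5}
#3 dst[0x07+8] := {0xf5,0xd5,0xd0,0xcf,0x3d,0x4e,0x6d,0x4b}
#4 dst[0x02+6] := {0x3d,0x4e,0x6d,0x4b,0x70,0xb0}
#5 dst[0x1d+3] := {0xcf,0x3d,0x4e}
query mem[0x08]=0xd5, mem[0x1d]=0xcf, mem[0x03]=0x4e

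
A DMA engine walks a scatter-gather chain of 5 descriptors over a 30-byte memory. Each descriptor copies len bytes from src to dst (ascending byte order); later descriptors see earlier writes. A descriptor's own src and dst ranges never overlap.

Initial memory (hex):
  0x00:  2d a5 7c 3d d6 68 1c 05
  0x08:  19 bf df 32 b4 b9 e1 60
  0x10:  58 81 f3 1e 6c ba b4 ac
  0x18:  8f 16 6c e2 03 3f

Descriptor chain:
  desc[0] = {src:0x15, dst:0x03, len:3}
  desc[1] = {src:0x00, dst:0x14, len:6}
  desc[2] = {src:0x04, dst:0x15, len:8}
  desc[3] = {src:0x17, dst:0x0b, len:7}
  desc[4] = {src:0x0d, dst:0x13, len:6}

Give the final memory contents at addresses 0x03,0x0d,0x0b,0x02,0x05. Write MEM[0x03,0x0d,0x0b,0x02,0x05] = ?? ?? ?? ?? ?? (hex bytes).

MEM[0x03,0x0d,0x0b,0x02,0x05] = ba 19 1c 7c ac

  after D0: wrote 3B at 0x03 = bab4ac
  after D1: wrote 6B at 0x14 = 2da57cbab4ac
  after D2: wrote 8B at 0x15 = b4ac1c0519bfdf32
  after D3: wrote 7B at 0x0b = 1c0519bfdf323f
  after D4: wrote 6B at 0x13 = 19bfdf323ff3
query mem[0x03]=0xba, mem[0x0d]=0x19, mem[0x0b]=0x1c, mem[0x02]=0x7c, mem[0x05]=0xac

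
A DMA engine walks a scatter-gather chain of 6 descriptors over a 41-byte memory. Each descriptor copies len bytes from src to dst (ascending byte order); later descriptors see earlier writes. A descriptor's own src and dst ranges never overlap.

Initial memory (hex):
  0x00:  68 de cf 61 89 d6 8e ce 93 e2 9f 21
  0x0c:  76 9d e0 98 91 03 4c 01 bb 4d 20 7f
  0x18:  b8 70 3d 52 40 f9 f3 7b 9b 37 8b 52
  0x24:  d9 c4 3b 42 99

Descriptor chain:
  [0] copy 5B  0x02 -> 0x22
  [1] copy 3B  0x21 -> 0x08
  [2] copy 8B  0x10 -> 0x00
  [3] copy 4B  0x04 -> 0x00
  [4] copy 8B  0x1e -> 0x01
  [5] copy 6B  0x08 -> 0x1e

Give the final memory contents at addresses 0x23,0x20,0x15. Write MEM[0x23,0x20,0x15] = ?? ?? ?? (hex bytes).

#0 dst[0x22+5] := {0xcf,0x61,0x89,0xd6,0x8e}
#1 dst[0x08+3] := {0x37,0xcf,0x61}
#2 dst[0x00+8] := {0x91,0x03,0x4c,0x01,0xbb,0x4d,0x20,0x7f}
#3 dst[0x00+4] := {0xbb,0x4d,0x20,0x7f}
#4 dst[0x01+8] := {0xf3,0x7b,0x9b,0x37,0xcf,0x61,0x89,0xd6}
#5 dst[0x1e+6] := {0xd6,0xcf,0x61,0x21,0x76,0x9d}
query mem[0x23]=0x9d, mem[0x20]=0x61, mem[0x15]=0x4d

MEM[0x23,0x20,0x15] = 9d 61 4d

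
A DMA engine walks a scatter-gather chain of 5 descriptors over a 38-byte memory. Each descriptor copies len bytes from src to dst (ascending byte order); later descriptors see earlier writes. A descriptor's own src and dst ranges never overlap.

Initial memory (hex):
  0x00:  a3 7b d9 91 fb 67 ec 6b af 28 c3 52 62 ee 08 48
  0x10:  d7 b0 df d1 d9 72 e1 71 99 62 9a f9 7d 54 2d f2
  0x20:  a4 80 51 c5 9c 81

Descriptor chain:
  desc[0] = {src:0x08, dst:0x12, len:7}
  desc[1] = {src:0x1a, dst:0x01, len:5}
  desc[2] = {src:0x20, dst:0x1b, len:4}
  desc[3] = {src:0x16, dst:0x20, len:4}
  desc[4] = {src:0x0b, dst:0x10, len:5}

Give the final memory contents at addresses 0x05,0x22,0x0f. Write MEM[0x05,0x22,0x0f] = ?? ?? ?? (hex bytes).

MEM[0x05,0x22,0x0f] = 2d 08 48

  after D0: wrote 7B at 0x12 = af28c35262ee08
  after D1: wrote 5B at 0x01 = 9af97d542d
  after D2: wrote 4B at 0x1b = a48051c5
  after D3: wrote 4B at 0x20 = 62ee0862
  after D4: wrote 5B at 0x10 = 5262ee0848
query mem[0x05]=0x2d, mem[0x22]=0x08, mem[0x0f]=0x48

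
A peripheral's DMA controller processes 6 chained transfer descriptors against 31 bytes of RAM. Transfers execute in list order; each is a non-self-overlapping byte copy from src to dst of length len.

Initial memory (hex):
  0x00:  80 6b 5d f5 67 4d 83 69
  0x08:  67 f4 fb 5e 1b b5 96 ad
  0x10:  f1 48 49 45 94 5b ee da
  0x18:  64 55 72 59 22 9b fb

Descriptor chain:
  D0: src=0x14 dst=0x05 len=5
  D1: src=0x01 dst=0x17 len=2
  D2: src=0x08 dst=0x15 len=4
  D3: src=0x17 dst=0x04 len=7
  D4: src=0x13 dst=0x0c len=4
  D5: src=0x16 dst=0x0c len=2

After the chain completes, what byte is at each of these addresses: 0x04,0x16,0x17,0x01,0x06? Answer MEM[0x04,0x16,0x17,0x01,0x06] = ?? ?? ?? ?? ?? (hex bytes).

MEM[0x04,0x16,0x17,0x01,0x06] = fb 64 fb 6b 55

[0] 0x14->0x05 len=5 : 94 5b ee da 64
[1] 0x01->0x17 len=2 : 6b 5d
[2] 0x08->0x15 len=4 : da 64 fb 5e
[3] 0x17->0x04 len=7 : fb 5e 55 72 59 22 9b
[4] 0x13->0x0c len=4 : 45 94 da 64
[5] 0x16->0x0c len=2 : 64 fb
query mem[0x04]=0xfb, mem[0x16]=0x64, mem[0x17]=0xfb, mem[0x01]=0x6b, mem[0x06]=0x55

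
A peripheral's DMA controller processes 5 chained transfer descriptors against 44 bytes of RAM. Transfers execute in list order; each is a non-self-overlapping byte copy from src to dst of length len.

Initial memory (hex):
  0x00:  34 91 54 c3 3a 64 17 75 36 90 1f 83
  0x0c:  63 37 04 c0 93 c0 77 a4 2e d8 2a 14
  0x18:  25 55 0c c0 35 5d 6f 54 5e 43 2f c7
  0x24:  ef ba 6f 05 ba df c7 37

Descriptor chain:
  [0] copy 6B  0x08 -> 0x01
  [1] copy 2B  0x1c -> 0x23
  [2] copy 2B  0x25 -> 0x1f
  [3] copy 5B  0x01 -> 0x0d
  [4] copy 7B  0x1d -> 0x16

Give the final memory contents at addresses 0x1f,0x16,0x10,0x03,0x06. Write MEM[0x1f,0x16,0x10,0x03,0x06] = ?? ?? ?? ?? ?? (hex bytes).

MEM[0x1f,0x16,0x10,0x03,0x06] = ba 5d 83 1f 37

D0: mem[0x01..0x06] <- [36 90 1f 83 63 37]
D1: mem[0x23..0x24] <- [35 5d]
D2: mem[0x1f..0x20] <- [ba 6f]
D3: mem[0x0d..0x11] <- [36 90 1f 83 63]
D4: mem[0x16..0x1c] <- [5d 6f ba 6f 43 2f 35]
query mem[0x1f]=0xba, mem[0x16]=0x5d, mem[0x10]=0x83, mem[0x03]=0x1f, mem[0x06]=0x37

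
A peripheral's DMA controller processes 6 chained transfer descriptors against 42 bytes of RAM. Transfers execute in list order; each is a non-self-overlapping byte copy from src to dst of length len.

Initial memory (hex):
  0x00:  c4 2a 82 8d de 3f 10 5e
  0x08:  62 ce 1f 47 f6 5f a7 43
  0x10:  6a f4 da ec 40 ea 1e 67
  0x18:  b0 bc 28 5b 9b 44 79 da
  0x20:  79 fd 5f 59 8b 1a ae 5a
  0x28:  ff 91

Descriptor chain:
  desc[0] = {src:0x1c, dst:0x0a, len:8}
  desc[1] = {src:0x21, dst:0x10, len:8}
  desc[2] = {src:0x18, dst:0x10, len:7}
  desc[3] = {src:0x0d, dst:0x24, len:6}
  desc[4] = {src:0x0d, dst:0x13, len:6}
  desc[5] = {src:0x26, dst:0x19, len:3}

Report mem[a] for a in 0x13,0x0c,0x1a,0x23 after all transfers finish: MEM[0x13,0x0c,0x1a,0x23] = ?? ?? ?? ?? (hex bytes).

D0: mem[0x0a..0x11] <- [9b 44 79 da 79 fd 5f 59]
D1: mem[0x10..0x17] <- [fd 5f 59 8b 1a ae 5a ff]
D2: mem[0x10..0x16] <- [b0 bc 28 5b 9b 44 79]
D3: mem[0x24..0x29] <- [da 79 fd b0 bc 28]
D4: mem[0x13..0x18] <- [da 79 fd b0 bc 28]
D5: mem[0x19..0x1b] <- [fd b0 bc]
query mem[0x13]=0xda, mem[0x0c]=0x79, mem[0x1a]=0xb0, mem[0x23]=0x59

MEM[0x13,0x0c,0x1a,0x23] = da 79 b0 59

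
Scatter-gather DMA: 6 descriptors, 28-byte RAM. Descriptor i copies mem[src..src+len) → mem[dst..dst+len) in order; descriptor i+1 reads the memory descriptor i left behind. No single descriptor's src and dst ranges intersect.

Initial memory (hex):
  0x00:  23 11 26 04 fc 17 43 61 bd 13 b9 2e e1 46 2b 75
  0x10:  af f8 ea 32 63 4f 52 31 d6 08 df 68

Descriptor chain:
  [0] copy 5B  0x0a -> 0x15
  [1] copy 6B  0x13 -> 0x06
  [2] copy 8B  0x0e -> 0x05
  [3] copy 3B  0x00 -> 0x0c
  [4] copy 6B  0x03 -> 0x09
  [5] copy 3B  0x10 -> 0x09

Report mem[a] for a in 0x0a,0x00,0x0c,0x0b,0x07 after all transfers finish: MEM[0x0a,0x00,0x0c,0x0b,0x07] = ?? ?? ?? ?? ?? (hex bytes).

D0: mem[0x15..0x19] <- [b9 2e e1 46 2b]
D1: mem[0x06..0x0b] <- [32 63 b9 2e e1 46]
D2: mem[0x05..0x0c] <- [2b 75 af f8 ea 32 63 b9]
D3: mem[0x0c..0x0e] <- [23 11 26]
D4: mem[0x09..0x0e] <- [04 fc 2b 75 af f8]
D5: mem[0x09..0x0b] <- [af f8 ea]
query mem[0x0a]=0xf8, mem[0x00]=0x23, mem[0x0c]=0x75, mem[0x0b]=0xea, mem[0x07]=0xaf

MEM[0x0a,0x00,0x0c,0x0b,0x07] = f8 23 75 ea af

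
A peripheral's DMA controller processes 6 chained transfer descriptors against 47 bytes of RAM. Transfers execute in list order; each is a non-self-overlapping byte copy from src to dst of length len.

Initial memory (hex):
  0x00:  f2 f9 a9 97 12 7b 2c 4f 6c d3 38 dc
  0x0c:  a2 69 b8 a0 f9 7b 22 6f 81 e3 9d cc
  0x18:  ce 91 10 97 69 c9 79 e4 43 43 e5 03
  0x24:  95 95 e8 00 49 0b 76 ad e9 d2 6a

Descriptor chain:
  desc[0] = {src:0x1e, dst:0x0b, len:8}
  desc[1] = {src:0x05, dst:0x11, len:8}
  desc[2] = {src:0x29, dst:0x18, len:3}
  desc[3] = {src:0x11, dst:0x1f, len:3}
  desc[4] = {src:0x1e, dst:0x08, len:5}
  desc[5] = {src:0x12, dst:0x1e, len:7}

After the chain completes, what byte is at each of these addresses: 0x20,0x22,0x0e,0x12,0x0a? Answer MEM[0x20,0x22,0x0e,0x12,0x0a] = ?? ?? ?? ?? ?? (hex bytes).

#0 dst[0x0b+8] := {0x79,0xe4,0x43,0x43,0xe5,0x03,0x95,0x95}
#1 dst[0x11+8] := {0x7b,0x2c,0x4f,0x6c,0xd3,0x38,0x79,0xe4}
#2 dst[0x18+3] := {0x0b,0x76,0xad}
#3 dst[0x1f+3] := {0x7b,0x2c,0x4f}
#4 dst[0x08+5] := {0x79,0x7b,0x2c,0x4f,0xe5}
#5 dst[0x1e+7] := {0x2c,0x4f,0x6c,0xd3,0x38,0x79,0x0b}
query mem[0x20]=0x6c, mem[0x22]=0x38, mem[0x0e]=0x43, mem[0x12]=0x2c, mem[0x0a]=0x2c

MEM[0x20,0x22,0x0e,0x12,0x0a] = 6c 38 43 2c 2c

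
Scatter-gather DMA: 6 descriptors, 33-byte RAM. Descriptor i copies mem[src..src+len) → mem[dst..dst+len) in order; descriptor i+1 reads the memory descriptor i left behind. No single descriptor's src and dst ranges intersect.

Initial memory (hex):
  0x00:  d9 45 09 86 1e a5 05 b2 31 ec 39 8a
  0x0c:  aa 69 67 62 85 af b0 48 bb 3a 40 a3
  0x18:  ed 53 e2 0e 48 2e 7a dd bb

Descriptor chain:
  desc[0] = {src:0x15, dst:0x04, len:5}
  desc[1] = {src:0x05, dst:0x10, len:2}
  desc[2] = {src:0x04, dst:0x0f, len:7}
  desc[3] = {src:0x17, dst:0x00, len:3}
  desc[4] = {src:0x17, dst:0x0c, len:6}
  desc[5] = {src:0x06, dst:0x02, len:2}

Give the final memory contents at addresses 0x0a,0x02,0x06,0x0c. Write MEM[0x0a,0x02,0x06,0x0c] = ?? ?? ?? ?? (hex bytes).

D0: mem[0x04..0x08] <- [3a 40 a3 ed 53]
D1: mem[0x10..0x11] <- [40 a3]
D2: mem[0x0f..0x15] <- [3a 40 a3 ed 53 ec 39]
D3: mem[0x00..0x02] <- [a3 ed 53]
D4: mem[0x0c..0x11] <- [a3 ed 53 e2 0e 48]
D5: mem[0x02..0x03] <- [a3 ed]
query mem[0x0a]=0x39, mem[0x02]=0xa3, mem[0x06]=0xa3, mem[0x0c]=0xa3

MEM[0x0a,0x02,0x06,0x0c] = 39 a3 a3 a3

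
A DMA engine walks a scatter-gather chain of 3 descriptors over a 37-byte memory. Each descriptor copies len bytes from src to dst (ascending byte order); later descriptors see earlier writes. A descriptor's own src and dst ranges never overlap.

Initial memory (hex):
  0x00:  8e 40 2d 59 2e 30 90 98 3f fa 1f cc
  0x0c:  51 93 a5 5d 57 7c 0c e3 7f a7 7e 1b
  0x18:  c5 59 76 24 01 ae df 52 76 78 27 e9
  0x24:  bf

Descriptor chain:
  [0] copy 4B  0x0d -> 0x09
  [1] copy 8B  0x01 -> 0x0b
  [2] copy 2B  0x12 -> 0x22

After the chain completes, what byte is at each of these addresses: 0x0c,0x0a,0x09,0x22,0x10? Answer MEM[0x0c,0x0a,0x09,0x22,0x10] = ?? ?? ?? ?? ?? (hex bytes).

MEM[0x0c,0x0a,0x09,0x22,0x10] = 2d a5 93 3f 90

[0] 0x0d->0x09 len=4 : 93 a5 5d 57
[1] 0x01->0x0b len=8 : 40 2d 59 2e 30 90 98 3f
[2] 0x12->0x22 len=2 : 3f e3
query mem[0x0c]=0x2d, mem[0x0a]=0xa5, mem[0x09]=0x93, mem[0x22]=0x3f, mem[0x10]=0x90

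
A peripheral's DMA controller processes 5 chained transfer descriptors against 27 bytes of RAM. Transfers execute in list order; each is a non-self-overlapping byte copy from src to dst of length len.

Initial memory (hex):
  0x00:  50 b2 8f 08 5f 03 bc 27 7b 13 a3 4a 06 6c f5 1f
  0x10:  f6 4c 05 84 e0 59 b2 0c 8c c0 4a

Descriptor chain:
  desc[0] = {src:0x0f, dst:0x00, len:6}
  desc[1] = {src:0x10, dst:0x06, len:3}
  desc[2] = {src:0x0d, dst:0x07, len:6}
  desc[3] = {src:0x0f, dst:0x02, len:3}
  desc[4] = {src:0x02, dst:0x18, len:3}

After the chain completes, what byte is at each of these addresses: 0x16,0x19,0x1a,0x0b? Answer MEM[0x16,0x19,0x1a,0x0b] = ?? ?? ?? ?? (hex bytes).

MEM[0x16,0x19,0x1a,0x0b] = b2 f6 4c 4c

D0: mem[0x00..0x05] <- [1f f6 4c 05 84 e0]
D1: mem[0x06..0x08] <- [f6 4c 05]
D2: mem[0x07..0x0c] <- [6c f5 1f f6 4c 05]
D3: mem[0x02..0x04] <- [1f f6 4c]
D4: mem[0x18..0x1a] <- [1f f6 4c]
query mem[0x16]=0xb2, mem[0x19]=0xf6, mem[0x1a]=0x4c, mem[0x0b]=0x4c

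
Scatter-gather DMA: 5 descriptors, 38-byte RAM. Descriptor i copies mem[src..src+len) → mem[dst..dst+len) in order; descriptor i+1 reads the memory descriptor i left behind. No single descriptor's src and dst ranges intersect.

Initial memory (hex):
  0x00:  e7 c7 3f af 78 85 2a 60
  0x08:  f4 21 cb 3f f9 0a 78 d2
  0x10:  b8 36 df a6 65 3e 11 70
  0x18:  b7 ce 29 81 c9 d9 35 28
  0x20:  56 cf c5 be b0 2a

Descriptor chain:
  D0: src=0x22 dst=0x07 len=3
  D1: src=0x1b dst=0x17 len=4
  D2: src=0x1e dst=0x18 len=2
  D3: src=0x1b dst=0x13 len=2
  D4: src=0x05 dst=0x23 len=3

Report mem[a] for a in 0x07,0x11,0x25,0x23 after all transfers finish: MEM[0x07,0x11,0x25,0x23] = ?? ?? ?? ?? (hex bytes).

#0 dst[0x07+3] := {0xc5,0xbe,0xb0}
#1 dst[0x17+4] := {0x81,0xc9,0xd9,0x35}
#2 dst[0x18+2] := {0x35,0x28}
#3 dst[0x13+2] := {0x81,0xc9}
#4 dst[0x23+3] := {0x85,0x2a,0xc5}
query mem[0x07]=0xc5, mem[0x11]=0x36, mem[0x25]=0xc5, mem[0x23]=0x85

MEM[0x07,0x11,0x25,0x23] = c5 36 c5 85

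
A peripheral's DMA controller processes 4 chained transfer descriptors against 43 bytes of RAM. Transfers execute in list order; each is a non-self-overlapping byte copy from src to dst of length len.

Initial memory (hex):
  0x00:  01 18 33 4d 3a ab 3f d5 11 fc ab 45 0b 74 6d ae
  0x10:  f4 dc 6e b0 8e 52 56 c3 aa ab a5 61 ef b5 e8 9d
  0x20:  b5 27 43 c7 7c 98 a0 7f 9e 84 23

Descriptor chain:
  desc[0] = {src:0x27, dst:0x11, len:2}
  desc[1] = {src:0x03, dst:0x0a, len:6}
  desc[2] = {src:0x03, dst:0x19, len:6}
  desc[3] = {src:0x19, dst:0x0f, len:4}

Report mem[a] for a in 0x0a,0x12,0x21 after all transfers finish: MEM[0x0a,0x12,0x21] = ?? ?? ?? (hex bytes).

#0 dst[0x11+2] := {0x7f,0x9e}
#1 dst[0x0a+6] := {0x4d,0x3a,0xab,0x3f,0xd5,0x11}
#2 dst[0x19+6] := {0x4d,0x3a,0xab,0x3f,0xd5,0x11}
#3 dst[0x0f+4] := {0x4d,0x3a,0xab,0x3f}
query mem[0x0a]=0x4d, mem[0x12]=0x3f, mem[0x21]=0x27

MEM[0x0a,0x12,0x21] = 4d 3f 27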